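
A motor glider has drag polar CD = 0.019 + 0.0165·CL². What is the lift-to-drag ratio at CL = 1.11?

CD = 0.019 + 0.0165 × 1.11² = 0.03933
L/D = CL/CD = 1.11 / 0.03933 = 28.2

L/D = 28.2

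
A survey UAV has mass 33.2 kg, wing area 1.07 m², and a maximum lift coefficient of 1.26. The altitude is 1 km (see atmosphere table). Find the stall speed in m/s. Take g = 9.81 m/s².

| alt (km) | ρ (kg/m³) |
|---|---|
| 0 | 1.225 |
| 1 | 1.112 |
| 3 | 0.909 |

At 1 km, from the table: ρ = 1.112 kg/m³.
At stall, lift equals weight: L = W = m·g = 33.2 × 9.81 = 325.7 N.
V_stall = √(2W/(ρ·S·CL,max)) = √(2 × 325.7 / (1.112 × 1.07 × 1.26))
V_stall = √434.5 = 20.8 m/s

V_stall = 20.8 m/s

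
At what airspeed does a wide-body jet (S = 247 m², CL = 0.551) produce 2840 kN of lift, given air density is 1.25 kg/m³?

v = 183 m/s

L = ½ρv²S·CL ⇒ v = √(2L/(ρ·S·CL))
v = √(2 × 2.84×10^6 / (1.25 × 247 × 0.551)) = √33390 = 183 m/s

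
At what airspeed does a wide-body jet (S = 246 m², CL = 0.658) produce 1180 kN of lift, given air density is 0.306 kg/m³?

v = 218 m/s

L = ½ρv²S·CL ⇒ v = √(2L/(ρ·S·CL))
v = √(2 × 1.18×10^6 / (0.306 × 246 × 0.658)) = √47650 = 218 m/s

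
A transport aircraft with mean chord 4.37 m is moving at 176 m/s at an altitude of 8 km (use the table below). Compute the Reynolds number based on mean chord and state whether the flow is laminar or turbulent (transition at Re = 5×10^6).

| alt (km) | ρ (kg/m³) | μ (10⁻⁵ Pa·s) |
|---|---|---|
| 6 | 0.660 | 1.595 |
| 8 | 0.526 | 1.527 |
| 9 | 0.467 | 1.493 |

Re = 2.65×10^7 (turbulent)

At 8 km, from the table: ρ = 0.526 kg/m³, μ = 1.527×10⁻⁵ Pa·s.
Re = ρ·v·c/μ = 0.526 × 176 × 4.37 / (1.527×10⁻⁵) = 2.65×10^7
Since 2.65×10^7 > 5×10^6, the flow is turbulent.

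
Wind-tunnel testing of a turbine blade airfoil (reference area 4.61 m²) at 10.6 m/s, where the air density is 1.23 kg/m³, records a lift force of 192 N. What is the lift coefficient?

From L = ½ρv²S·CL, rearranging gives CL = 2L/(ρv²S).
CL = 2 × 192 / (1.23 × 10.6² × 4.61) = 0.603

CL = 0.603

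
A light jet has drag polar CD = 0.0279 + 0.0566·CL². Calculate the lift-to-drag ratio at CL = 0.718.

L/D = 12.6

CD = 0.0279 + 0.0566 × 0.718² = 0.05708
L/D = CL/CD = 0.718 / 0.05708 = 12.6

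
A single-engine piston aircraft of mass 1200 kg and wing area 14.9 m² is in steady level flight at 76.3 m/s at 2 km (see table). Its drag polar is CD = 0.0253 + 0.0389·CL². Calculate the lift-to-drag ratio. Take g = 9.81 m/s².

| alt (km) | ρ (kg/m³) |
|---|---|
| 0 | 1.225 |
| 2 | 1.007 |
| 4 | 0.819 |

At 2 km, from the table: ρ = 1.007 kg/m³.
In steady level flight, lift balances weight: W = mg = 1200 × 9.81 = 11772 N.
q = ½ρv² = ½ × 1.007 × 76.3² = 2931 Pa.
CL = W/(q·S) = 11772 / (2931 × 14.9) = 0.2695.
CD = 0.0253 + 0.0389 × 0.2695² = 0.02813.
L/D = CL/CD = 0.2695 / 0.02813 = 9.58

L/D = 9.58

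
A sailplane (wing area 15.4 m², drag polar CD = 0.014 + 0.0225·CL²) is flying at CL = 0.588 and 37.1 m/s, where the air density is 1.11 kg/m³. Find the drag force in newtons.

D = 256 N

CD = 0.014 + 0.0225 × 0.588² = 0.02178
D = ½ρv²S·CD = ½ × 1.11 × 37.1² × 15.4 × 0.02178 = 256 N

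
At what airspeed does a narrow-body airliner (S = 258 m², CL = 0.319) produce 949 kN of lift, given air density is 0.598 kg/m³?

v = 196 m/s

L = ½ρv²S·CL ⇒ v = √(2L/(ρ·S·CL))
v = √(2 × 9.49×10^5 / (0.598 × 258 × 0.319)) = √38560 = 196 m/s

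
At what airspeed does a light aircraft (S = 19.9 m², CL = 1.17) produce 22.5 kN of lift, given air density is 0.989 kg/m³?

v = 44.2 m/s

L = ½ρv²S·CL ⇒ v = √(2L/(ρ·S·CL))
v = √(2 × 22500 / (0.989 × 19.9 × 1.17)) = √1954 = 44.2 m/s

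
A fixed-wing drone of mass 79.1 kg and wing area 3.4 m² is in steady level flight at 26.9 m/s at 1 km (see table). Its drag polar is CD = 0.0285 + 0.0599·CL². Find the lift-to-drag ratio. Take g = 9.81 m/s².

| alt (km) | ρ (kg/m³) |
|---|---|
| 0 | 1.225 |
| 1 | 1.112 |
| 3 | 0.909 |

L/D = 11.9

At 1 km, from the table: ρ = 1.112 kg/m³.
Weight W = mg = 79.1 × 9.81 = 775.97 N; in level flight L = W.
q = ½ρv² = ½ × 1.112 × 26.9² = 402.3 Pa.
CL = 2W/(ρv²S) = 2×775.97/(1.112×26.9²×3.4) = 0.5673.
CD = 0.0285 + 0.0599 × 0.5673² = 0.04778.
L/D = CL/CD = 0.5673 / 0.04778 = 11.9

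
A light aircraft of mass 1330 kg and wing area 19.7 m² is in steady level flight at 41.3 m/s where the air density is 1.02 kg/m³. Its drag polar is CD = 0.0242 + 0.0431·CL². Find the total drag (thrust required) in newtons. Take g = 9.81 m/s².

D = 843 N

In steady level flight, lift balances weight: W = mg = 1330 × 9.81 = 13047 N.
q = ½ρv² = ½ × 1.02 × 41.3² = 869.9 Pa.
Required CL = L/(qS) = 13047/(869.9·19.7) = 0.7613.
CD = 0.0242 + 0.0431 × 0.7613² = 0.04918.
D = q·S·CD = 869.9 × 19.7 × 0.04918 = 842.9 N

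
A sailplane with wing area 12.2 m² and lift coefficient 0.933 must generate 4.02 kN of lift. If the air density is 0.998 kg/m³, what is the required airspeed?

v = 26.6 m/s

L = ½ρv²S·CL ⇒ v = √(2L/(ρ·S·CL))
v = √(2 × 4020 / (0.998 × 12.2 × 0.933)) = √707.8 = 26.6 m/s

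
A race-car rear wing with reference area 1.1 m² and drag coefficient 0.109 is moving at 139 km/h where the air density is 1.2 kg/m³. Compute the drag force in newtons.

Convert speed: v = 139 km/h ÷ 3.6 = 38.61 m/s.
Dynamic pressure q = ½ρv² = ½ × 1.2 × 38.61² = 894.5 Pa.
D = q·S·CD = 894.5 × 1.1 × 0.109 = 107 N

D = 107 N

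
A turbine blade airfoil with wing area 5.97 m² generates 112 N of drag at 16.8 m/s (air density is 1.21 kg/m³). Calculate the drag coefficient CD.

From D = ½ρv²S·CD, rearranging gives CD = 2D/(ρv²S).
CD = 2 × 112 / (1.21 × 16.8² × 5.97) = 0.11

CD = 0.11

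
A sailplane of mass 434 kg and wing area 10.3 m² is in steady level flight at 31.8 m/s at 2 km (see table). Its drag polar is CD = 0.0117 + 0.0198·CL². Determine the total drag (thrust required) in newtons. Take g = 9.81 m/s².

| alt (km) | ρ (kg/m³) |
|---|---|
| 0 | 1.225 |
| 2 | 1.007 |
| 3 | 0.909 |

D = 130 N

At 2 km, from the table: ρ = 1.007 kg/m³.
Level flight ⇒ L = W = m·g = 434 × 9.81 = 4257.5 N.
q = ½ρv² = ½ × 1.007 × 31.8² = 509.2 Pa.
CL = W/(q·S) = 4257.5 / (509.2 × 10.3) = 0.8118.
CD = 0.0117 + 0.0198 × 0.8118² = 0.02475.
D = q·S·CD = 509.2 × 10.3 × 0.02475 = 129.8 N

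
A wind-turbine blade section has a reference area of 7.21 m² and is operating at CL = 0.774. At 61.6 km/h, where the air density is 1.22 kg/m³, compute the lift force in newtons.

L = 997 N

Convert speed: v = 61.6 km/h ÷ 3.6 = 17.11 m/s.
L = ½ρv²S·CL = ½ × 1.22 × 17.11² × 7.21 × 0.774 = 997 N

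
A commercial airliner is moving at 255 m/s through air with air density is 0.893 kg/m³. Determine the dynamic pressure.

q = 29000 Pa

q = ½ρv² = ½ × 0.893 × 255² = 29000 Pa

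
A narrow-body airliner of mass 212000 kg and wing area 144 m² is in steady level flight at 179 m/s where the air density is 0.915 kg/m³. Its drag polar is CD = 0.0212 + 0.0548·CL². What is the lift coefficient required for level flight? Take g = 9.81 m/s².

In steady level flight, lift balances weight: W = mg = 212000 × 9.81 = 2.0797×10^6 N.
q = ½ρv² = ½ × 0.915 × 179² = 14660 Pa.
CL = 2W/(ρv²S) = 2×2.0797×10^6/(0.915×179²×144) = 0.9852.

CL = 0.985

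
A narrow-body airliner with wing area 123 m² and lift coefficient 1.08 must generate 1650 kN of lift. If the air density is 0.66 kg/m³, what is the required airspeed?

v = 194 m/s

L = ½ρv²S·CL ⇒ v = √(2L/(ρ·S·CL))
v = √(2 × 1.65×10^6 / (0.66 × 123 × 1.08)) = √37640 = 194 m/s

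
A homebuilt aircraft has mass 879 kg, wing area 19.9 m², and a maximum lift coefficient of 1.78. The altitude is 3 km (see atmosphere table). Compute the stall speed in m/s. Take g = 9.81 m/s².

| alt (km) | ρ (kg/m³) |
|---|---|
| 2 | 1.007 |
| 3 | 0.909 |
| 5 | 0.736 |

V_stall = 23.1 m/s

At 3 km, from the table: ρ = 0.909 kg/m³.
Weight W = mg = 879 × 9.81 = 8623 N.
V_stall = √(2W/(ρ·S·CL,max)) = √(2 × 8623 / (0.909 × 19.9 × 1.78))
V_stall = √535.6 = 23.1 m/s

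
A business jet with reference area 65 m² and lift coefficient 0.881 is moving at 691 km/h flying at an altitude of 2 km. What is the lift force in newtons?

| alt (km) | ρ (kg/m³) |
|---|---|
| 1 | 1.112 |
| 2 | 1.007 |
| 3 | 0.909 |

L = 1.06×10^6 N

At 2 km, from the table: ρ = 1.007 kg/m³.
Convert speed: v = 691 km/h ÷ 3.6 = 191.9 m/s.
L = ½ρv²S·CL = ½ × 1.007 × 191.9² × 65 × 0.881 = 1.06×10^6 N ≈ 1060 kN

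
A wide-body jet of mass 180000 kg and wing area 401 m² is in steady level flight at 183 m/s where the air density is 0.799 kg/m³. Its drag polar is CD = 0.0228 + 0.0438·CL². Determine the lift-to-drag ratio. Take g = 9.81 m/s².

L/D = 11.9

In steady level flight, lift balances weight: W = mg = 180000 × 9.81 = 1.7658×10^6 N.
Dynamic pressure q = 0.5 × 0.799 × 183² = 13380 Pa.
CL = 2W/(ρv²S) = 2×1.7658×10^6/(0.799×183²×401) = 0.3291.
CD = 0.0228 + 0.0438 × 0.3291² = 0.02754.
L/D = CL/CD = 0.3291 / 0.02754 = 11.9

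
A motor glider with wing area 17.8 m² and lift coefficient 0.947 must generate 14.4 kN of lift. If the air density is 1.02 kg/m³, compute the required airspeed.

v = 40.9 m/s

L = ½ρv²S·CL ⇒ v = √(2L/(ρ·S·CL))
v = √(2 × 14400 / (1.02 × 17.8 × 0.947)) = √1675 = 40.9 m/s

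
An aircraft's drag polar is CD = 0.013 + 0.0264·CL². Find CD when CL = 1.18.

CD = 0.013 + 0.0264 × 1.18² = 0.013 + 0.03676 = 0.0498

CD = 0.0498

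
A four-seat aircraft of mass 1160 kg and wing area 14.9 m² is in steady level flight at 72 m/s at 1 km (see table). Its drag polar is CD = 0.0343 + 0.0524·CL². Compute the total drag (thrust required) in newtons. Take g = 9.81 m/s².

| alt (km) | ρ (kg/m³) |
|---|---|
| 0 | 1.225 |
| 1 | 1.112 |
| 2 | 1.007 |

D = 1630 N

At 1 km, from the table: ρ = 1.112 kg/m³.
In steady level flight, lift balances weight: W = mg = 1160 × 9.81 = 11380 N.
q = ½ρv² = ½ × 1.112 × 72² = 2882 Pa.
Required CL = L/(qS) = 11380/(2882·14.9) = 0.265.
CD = 0.0343 + 0.0524 × 0.265² = 0.03798.
D = q·S·CD = 2882 × 14.9 × 0.03798 = 1631 N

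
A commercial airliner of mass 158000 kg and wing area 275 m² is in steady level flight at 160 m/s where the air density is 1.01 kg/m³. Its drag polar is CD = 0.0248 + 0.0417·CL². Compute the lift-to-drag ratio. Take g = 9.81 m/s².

Level flight ⇒ L = W = m·g = 158000 × 9.81 = 1.55×10^6 N.
q = ½ρv² = ½ × 1.01 × 160² = 12930 Pa.
Required CL = L/(qS) = 1.55×10^6/(12930·275) = 0.436.
CD = 0.0248 + 0.0417 × 0.436² = 0.03273.
L/D = CL/CD = 0.436 / 0.03273 = 13.3

L/D = 13.3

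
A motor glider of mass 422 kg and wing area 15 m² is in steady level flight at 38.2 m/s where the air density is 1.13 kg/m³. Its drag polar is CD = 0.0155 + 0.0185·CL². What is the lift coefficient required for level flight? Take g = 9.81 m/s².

CL = 0.335

Level flight ⇒ L = W = m·g = 422 × 9.81 = 4139.8 N.
q = ½ρv² = ½ × 1.13 × 38.2² = 824.5 Pa.
CL = W/(q·S) = 4139.8 / (824.5 × 15) = 0.3347.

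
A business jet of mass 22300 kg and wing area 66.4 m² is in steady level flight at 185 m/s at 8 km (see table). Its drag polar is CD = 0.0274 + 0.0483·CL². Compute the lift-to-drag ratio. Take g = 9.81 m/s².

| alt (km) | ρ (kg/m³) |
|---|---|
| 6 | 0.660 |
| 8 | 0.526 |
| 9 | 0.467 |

At 8 km, from the table: ρ = 0.526 kg/m³.
Level flight ⇒ L = W = m·g = 22300 × 9.81 = 2.1876×10^5 N.
q = ½ρv² = ½ × 0.526 × 185² = 9001 Pa.
Required CL = L/(qS) = 2.1876×10^5/(9001·66.4) = 0.366.
CD = 0.0274 + 0.0483 × 0.366² = 0.03387.
L/D = CL/CD = 0.366 / 0.03387 = 10.8

L/D = 10.8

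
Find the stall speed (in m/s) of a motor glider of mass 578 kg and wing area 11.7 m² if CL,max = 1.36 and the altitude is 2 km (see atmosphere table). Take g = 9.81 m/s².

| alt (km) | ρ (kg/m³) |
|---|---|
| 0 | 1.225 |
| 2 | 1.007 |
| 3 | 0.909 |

At 2 km, from the table: ρ = 1.007 kg/m³.
Stall occurs when L = W at CL,max. W = mg = 578 × 9.81 = 5670 N.
From L = ½ρV²S·CL,max = W: V_stall = √(2W/(ρSCL,max)) = √(2·5670/(1.007·11.7·1.36))
V_stall = √707.7 = 26.6 m/s

V_stall = 26.6 m/s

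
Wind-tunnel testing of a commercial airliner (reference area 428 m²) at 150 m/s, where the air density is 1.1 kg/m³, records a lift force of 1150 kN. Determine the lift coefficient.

CL = 0.217

From L = ½ρv²S·CL, rearranging gives CL = 2L/(ρv²S).
CL = 2 × 1.15×10^6 / (1.1 × 150² × 428) = 0.217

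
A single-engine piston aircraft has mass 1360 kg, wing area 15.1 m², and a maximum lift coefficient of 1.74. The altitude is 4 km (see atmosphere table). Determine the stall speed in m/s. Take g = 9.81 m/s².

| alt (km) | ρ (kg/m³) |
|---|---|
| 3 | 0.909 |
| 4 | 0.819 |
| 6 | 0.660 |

V_stall = 35.2 m/s

At 4 km, from the table: ρ = 0.819 kg/m³.
At stall, lift equals weight: L = W = m·g = 1360 × 9.81 = 13340 N.
V_stall = √(2W/(ρ·S·CL,max)) = √(2 × 13340 / (0.819 × 15.1 × 1.74))
V_stall = √1240 = 35.2 m/s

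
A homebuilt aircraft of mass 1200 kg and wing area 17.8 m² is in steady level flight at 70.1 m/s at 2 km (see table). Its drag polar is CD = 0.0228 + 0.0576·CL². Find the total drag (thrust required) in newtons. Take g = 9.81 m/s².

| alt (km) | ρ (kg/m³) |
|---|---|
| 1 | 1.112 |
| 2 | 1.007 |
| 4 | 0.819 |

At 2 km, from the table: ρ = 1.007 kg/m³.
Weight W = mg = 1200 × 9.81 = 11772 N; in level flight L = W.
q = ½ρv² = ½ × 1.007 × 70.1² = 2474 Pa.
CL = W/(q·S) = 11772 / (2474 × 17.8) = 0.2673.
CD = 0.0228 + 0.0576 × 0.2673² = 0.02692.
D = q·S·CD = 2474 × 17.8 × 0.02692 = 1185 N

D = 1190 N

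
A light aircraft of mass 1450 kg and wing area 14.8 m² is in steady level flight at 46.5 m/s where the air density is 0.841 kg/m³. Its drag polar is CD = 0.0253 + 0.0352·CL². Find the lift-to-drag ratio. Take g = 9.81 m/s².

Level flight ⇒ L = W = m·g = 1450 × 9.81 = 14224 N.
Dynamic pressure q = 0.5 × 0.841 × 46.5² = 909.2 Pa.
CL = 2W/(ρv²S) = 2×14224/(0.841×46.5²×14.8) = 1.057.
CD = 0.0253 + 0.0352 × 1.057² = 0.06463.
L/D = CL/CD = 1.057 / 0.06463 = 16.4

L/D = 16.4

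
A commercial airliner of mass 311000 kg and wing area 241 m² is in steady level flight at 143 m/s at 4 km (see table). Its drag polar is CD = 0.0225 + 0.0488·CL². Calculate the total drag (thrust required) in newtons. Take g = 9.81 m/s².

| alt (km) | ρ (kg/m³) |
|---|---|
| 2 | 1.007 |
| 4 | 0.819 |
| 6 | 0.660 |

D = 2.7×10^5 N

At 4 km, from the table: ρ = 0.819 kg/m³.
Weight W = mg = 311000 × 9.81 = 3.0509×10^6 N; in level flight L = W.
q = ½ρv² = ½ × 0.819 × 143² = 8374 Pa.
Required CL = L/(qS) = 3.0509×10^6/(8374·241) = 1.512.
CD = 0.0225 + 0.0488 × 1.512² = 0.134.
D = q·S·CD = 8374 × 241 × 0.134 = 2.705×10^5 N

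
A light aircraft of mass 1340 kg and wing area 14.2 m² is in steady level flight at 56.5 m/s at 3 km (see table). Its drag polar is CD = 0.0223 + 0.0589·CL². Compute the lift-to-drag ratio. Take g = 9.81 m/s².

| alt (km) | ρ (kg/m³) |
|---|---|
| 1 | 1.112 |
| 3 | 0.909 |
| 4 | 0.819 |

At 3 km, from the table: ρ = 0.909 kg/m³.
Level flight ⇒ L = W = m·g = 1340 × 9.81 = 13145 N.
Dynamic pressure q = 0.5 × 0.909 × 56.5² = 1451 Pa.
Required CL = L/(qS) = 13145/(1451·14.2) = 0.638.
CD = 0.0223 + 0.0589 × 0.638² = 0.04628.
L/D = CL/CD = 0.638 / 0.04628 = 13.8

L/D = 13.8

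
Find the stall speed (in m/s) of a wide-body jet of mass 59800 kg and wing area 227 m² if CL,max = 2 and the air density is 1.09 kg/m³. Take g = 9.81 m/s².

Stall occurs when L = W at CL,max. W = mg = 59800 × 9.81 = 5.866×10^5 N.
V_stall = √(2W/(ρ·S·CL,max)) = √(2 × 5.866×10^5 / (1.09 × 227 × 2))
V_stall = √2371 = 48.7 m/s

V_stall = 48.7 m/s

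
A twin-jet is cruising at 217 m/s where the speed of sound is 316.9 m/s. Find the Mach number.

M = v/a = 217 / 316.9 = 0.685

M = 0.685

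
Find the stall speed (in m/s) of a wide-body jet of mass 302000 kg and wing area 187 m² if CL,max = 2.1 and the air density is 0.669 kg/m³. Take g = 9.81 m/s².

Stall occurs when L = W at CL,max. W = mg = 302000 × 9.81 = 2.963×10^6 N.
V_stall = √(2W/(ρ·S·CL,max)) = √(2 × 2.963×10^6 / (0.669 × 187 × 2.1))
V_stall = √22550 = 150 m/s

V_stall = 150 m/s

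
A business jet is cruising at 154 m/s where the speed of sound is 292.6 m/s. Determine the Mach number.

M = 0.526

M = v/a = 154 / 292.6 = 0.526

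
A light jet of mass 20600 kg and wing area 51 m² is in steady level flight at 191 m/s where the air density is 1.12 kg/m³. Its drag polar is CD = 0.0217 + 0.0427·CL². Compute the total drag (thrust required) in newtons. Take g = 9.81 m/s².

Weight W = mg = 20600 × 9.81 = 2.0209×10^5 N; in level flight L = W.
Dynamic pressure q = 0.5 × 1.12 × 191² = 20430 Pa.
Required CL = L/(qS) = 2.0209×10^5/(20430·51) = 0.194.
CD = 0.0217 + 0.0427 × 0.194² = 0.02331.
D = q·S·CD = 20430 × 51 × 0.02331 = 24280 N

D = 24300 N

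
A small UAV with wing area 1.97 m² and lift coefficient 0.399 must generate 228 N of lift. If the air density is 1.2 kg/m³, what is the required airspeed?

L = ½ρv²S·CL ⇒ v = √(2L/(ρ·S·CL))
v = √(2 × 228 / (1.2 × 1.97 × 0.399)) = √483.4 = 22 m/s

v = 22 m/s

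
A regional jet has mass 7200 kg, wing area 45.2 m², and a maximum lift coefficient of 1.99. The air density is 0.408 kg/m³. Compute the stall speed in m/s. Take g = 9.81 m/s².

Weight W = mg = 7200 × 9.81 = 70630 N.
V_stall = √(2W/(ρ·S·CL,max)) = √(2 × 70630 / (0.408 × 45.2 × 1.99))
V_stall = √3849 = 62 m/s

V_stall = 62 m/s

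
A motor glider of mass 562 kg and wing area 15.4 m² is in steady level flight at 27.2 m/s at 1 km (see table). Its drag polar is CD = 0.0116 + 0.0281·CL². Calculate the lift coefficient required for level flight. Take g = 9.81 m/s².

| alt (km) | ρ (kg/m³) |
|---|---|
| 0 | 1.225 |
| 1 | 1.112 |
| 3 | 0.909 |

CL = 0.87

At 1 km, from the table: ρ = 1.112 kg/m³.
Level flight ⇒ L = W = m·g = 562 × 9.81 = 5513.2 N.
q = ½ρv² = ½ × 1.112 × 27.2² = 411.4 Pa.
CL = 2W/(ρv²S) = 2×5513.2/(1.112×27.2²×15.4) = 0.8703.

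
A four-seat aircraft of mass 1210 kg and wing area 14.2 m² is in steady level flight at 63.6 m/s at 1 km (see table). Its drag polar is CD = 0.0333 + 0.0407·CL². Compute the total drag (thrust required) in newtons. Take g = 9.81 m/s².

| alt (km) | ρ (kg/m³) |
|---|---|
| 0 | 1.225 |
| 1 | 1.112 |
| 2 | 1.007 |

D = 1240 N

At 1 km, from the table: ρ = 1.112 kg/m³.
Level flight ⇒ L = W = m·g = 1210 × 9.81 = 11870 N.
Dynamic pressure q = 0.5 × 1.112 × 63.6² = 2249 Pa.
CL = 2W/(ρv²S) = 2×11870/(1.112×63.6²×14.2) = 0.3717.
CD = 0.0333 + 0.0407 × 0.3717² = 0.03892.
D = q·S·CD = 2249 × 14.2 × 0.03892 = 1243 N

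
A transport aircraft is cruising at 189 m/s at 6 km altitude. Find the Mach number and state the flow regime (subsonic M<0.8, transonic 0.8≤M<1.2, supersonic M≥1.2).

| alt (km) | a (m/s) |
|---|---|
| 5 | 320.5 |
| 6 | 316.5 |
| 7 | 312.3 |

At 6 km, from the table: a = 316.5 m/s.
M = v/a = 189 / 316.5 = 0.597
M = 0.597 → subsonic.

M = 0.597 (subsonic)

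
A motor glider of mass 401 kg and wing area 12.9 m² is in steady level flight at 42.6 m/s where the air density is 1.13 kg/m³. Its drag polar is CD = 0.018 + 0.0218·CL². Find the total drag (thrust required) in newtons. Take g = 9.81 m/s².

D = 264 N

In steady level flight, lift balances weight: W = mg = 401 × 9.81 = 3933.8 N.
Dynamic pressure q = 0.5 × 1.13 × 42.6² = 1025 Pa.
Required CL = L/(qS) = 3933.8/(1025·12.9) = 0.2974.
CD = 0.018 + 0.0218 × 0.2974² = 0.01993.
D = q·S·CD = 1025 × 12.9 × 0.01993 = 263.6 N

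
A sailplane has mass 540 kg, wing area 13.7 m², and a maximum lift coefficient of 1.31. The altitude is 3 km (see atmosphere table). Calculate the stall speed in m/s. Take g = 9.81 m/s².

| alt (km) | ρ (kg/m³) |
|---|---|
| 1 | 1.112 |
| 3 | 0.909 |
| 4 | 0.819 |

At 3 km, from the table: ρ = 0.909 kg/m³.
Stall occurs when L = W at CL,max. W = mg = 540 × 9.81 = 5297 N.
V_stall = √(2W/(ρ·S·CL,max)) = √(2 × 5297 / (0.909 × 13.7 × 1.31))
V_stall = √649.4 = 25.5 m/s

V_stall = 25.5 m/s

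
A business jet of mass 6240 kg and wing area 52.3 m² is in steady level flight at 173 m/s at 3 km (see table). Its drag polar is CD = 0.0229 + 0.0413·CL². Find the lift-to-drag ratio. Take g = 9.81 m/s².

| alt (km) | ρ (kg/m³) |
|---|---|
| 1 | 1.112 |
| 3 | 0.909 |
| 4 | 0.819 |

At 3 km, from the table: ρ = 0.909 kg/m³.
In steady level flight, lift balances weight: W = mg = 6240 × 9.81 = 61214 N.
Dynamic pressure q = 0.5 × 0.909 × 173² = 13600 Pa.
CL = 2W/(ρv²S) = 2×61214/(0.909×173²×52.3) = 0.08605.
CD = 0.0229 + 0.0413 × 0.08605² = 0.02321.
L/D = CL/CD = 0.08605 / 0.02321 = 3.71

L/D = 3.71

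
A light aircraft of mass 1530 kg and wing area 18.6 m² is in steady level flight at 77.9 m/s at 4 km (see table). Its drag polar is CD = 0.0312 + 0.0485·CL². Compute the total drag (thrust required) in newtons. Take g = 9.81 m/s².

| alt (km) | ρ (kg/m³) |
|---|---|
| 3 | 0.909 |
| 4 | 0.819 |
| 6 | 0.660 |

D = 1680 N

At 4 km, from the table: ρ = 0.819 kg/m³.
Weight W = mg = 1530 × 9.81 = 15009 N; in level flight L = W.
Dynamic pressure q = 0.5 × 0.819 × 77.9² = 2485 Pa.
CL = W/(q·S) = 15009 / (2485 × 18.6) = 0.3247.
CD = 0.0312 + 0.0485 × 0.3247² = 0.03631.
D = q·S·CD = 2485 × 18.6 × 0.03631 = 1678 N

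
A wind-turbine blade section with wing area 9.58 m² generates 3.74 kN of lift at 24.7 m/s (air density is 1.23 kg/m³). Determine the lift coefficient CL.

From L = ½ρv²S·CL, rearranging gives CL = 2L/(ρv²S).
CL = 2 × 3740 / (1.23 × 24.7² × 9.58) = 1.04

CL = 1.04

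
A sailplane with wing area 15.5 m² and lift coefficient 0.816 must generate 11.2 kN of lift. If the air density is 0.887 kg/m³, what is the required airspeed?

L = ½ρv²S·CL ⇒ v = √(2L/(ρ·S·CL))
v = √(2 × 11200 / (0.887 × 15.5 × 0.816)) = √1997 = 44.7 m/s

v = 44.7 m/s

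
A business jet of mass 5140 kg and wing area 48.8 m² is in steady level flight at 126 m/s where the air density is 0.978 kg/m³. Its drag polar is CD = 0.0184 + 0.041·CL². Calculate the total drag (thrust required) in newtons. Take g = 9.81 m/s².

D = 7250 N

Level flight ⇒ L = W = m·g = 5140 × 9.81 = 50423 N.
Dynamic pressure q = 0.5 × 0.978 × 126² = 7763 Pa.
Required CL = L/(qS) = 50423/(7763·48.8) = 0.1331.
CD = 0.0184 + 0.041 × 0.1331² = 0.01913.
D = q·S·CD = 7763 × 48.8 × 0.01913 = 7246 N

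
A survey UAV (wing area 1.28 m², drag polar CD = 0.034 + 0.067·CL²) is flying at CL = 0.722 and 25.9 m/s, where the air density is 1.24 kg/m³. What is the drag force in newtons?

D = 36.7 N

CD = 0.034 + 0.067 × 0.722² = 0.06893
D = ½ρv²S·CD = ½ × 1.24 × 25.9² × 1.28 × 0.06893 = 36.7 N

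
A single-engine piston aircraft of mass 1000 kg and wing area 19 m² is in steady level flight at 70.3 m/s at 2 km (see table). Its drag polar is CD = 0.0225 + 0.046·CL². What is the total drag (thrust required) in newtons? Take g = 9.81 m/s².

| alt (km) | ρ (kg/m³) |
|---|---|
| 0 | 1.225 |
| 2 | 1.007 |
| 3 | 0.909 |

At 2 km, from the table: ρ = 1.007 kg/m³.
In steady level flight, lift balances weight: W = mg = 1000 × 9.81 = 9810 N.
q = ½ρv² = ½ × 1.007 × 70.3² = 2488 Pa.
CL = W/(q·S) = 9810 / (2488 × 19) = 0.2075.
CD = 0.0225 + 0.046 × 0.2075² = 0.02448.
D = q·S·CD = 2488 × 19 × 0.02448 = 1157 N

D = 1160 N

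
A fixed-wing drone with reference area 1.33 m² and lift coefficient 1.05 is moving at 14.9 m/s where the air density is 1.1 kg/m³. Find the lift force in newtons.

L = 171 N

Dynamic pressure q = ½ρv² = ½ × 1.1 × 14.9² = 122.1 Pa.
L = q·S·CL = 122.1 × 1.33 × 1.05 = 171 N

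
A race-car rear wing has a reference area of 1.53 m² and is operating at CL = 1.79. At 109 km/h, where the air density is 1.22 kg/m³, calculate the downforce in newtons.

Convert speed: v = 109 km/h ÷ 3.6 = 30.28 m/s.
Dynamic pressure q = ½ρv² = ½ × 1.22 × 30.28² = 559.2 Pa.
L = q·S·CL = 559.2 × 1.53 × 1.79 = 1530 N

L = 1530 N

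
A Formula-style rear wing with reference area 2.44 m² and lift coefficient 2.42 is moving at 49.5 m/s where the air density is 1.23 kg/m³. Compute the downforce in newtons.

L = 8900 N

Dynamic pressure q = ½ρv² = ½ × 1.23 × 49.5² = 1507 Pa.
L = q·S·CL = 1507 × 2.44 × 2.42 = 8900 N ≈ 8.9 kN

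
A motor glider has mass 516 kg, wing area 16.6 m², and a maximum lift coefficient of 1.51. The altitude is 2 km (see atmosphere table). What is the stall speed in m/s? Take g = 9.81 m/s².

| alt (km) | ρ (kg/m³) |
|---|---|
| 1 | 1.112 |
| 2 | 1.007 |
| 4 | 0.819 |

V_stall = 20 m/s

At 2 km, from the table: ρ = 1.007 kg/m³.
At stall, lift equals weight: L = W = m·g = 516 × 9.81 = 5062 N.
From L = ½ρV²S·CL,max = W: V_stall = √(2W/(ρSCL,max)) = √(2·5062/(1.007·16.6·1.51))
V_stall = √401.1 = 20 m/s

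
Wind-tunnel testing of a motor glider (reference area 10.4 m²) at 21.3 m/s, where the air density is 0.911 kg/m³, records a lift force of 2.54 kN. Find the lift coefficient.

From L = ½ρv²S·CL, rearranging gives CL = 2L/(ρv²S).
CL = 2 × 2540 / (0.911 × 21.3² × 10.4) = 1.18

CL = 1.18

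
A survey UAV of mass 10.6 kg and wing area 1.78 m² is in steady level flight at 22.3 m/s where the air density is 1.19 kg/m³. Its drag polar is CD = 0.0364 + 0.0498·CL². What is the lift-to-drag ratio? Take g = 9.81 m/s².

L/D = 5.15

Weight W = mg = 10.6 × 9.81 = 103.99 N; in level flight L = W.
Dynamic pressure q = 0.5 × 1.19 × 22.3² = 295.9 Pa.
CL = W/(q·S) = 103.99 / (295.9 × 1.78) = 0.1974.
CD = 0.0364 + 0.0498 × 0.1974² = 0.03834.
L/D = CL/CD = 0.1974 / 0.03834 = 5.15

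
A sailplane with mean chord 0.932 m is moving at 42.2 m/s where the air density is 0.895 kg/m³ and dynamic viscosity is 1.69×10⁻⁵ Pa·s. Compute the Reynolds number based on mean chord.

Re = 2.08×10^6

Re = ρ·v·c/μ = 0.895 × 42.2 × 0.932 / (1.69×10⁻⁵) = 2.08×10^6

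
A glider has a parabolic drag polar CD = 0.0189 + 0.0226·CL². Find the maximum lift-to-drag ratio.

For CD = CD0 + K·CL², (L/D)max occurs at CL* = √(CD0/K) and equals 1/(2√(K·CD0)).
(L/D)max = 1/(2√(0.0226 × 0.0189)) = 1/(2 × 0.02067) = 24.2

(L/D)max = 24.2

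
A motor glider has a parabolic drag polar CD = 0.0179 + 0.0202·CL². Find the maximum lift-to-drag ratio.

(L/D)max = 26.3

For CD = CD0 + K·CL², (L/D)max occurs at CL* = √(CD0/K) and equals 1/(2√(K·CD0)).
(L/D)max = 1/(2√(0.0202 × 0.0179)) = 1/(2 × 0.01902) = 26.3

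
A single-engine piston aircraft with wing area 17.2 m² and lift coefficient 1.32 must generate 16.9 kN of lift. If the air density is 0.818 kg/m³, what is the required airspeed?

L = ½ρv²S·CL ⇒ v = √(2L/(ρ·S·CL))
v = √(2 × 16900 / (0.818 × 17.2 × 1.32)) = √1820 = 42.7 m/s

v = 42.7 m/s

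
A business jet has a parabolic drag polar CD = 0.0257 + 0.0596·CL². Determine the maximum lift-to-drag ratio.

For CD = CD0 + K·CL², (L/D)max occurs at CL* = √(CD0/K) and equals 1/(2√(K·CD0)).
(L/D)max = 1/(2√(0.0596 × 0.0257)) = 1/(2 × 0.03914) = 12.8

(L/D)max = 12.8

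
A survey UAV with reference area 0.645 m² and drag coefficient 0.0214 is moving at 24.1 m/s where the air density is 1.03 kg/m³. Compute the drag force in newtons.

D = 4.13 N

Dynamic pressure q = ½ρv² = ½ × 1.03 × 24.1² = 299.1 Pa.
D = q·S·CD = 299.1 × 0.645 × 0.0214 = 4.13 N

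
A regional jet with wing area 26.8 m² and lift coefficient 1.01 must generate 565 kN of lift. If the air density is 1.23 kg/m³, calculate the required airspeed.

L = ½ρv²S·CL ⇒ v = √(2L/(ρ·S·CL))
v = √(2 × 5.65×10^5 / (1.23 × 26.8 × 1.01)) = √33940 = 184 m/s

v = 184 m/s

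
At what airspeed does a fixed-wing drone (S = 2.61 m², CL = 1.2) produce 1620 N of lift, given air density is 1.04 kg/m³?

v = 31.5 m/s

L = ½ρv²S·CL ⇒ v = √(2L/(ρ·S·CL))
v = √(2 × 1620 / (1.04 × 2.61 × 1.2)) = √994.7 = 31.5 m/s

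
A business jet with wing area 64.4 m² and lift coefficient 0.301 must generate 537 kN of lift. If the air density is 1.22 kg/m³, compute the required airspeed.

v = 213 m/s

L = ½ρv²S·CL ⇒ v = √(2L/(ρ·S·CL))
v = √(2 × 5.37×10^5 / (1.22 × 64.4 × 0.301)) = √45410 = 213 m/s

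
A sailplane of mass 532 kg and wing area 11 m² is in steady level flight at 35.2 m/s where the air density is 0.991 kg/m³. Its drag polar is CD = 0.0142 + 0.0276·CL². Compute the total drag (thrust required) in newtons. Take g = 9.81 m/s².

D = 207 N

Level flight ⇒ L = W = m·g = 532 × 9.81 = 5218.9 N.
Dynamic pressure q = 0.5 × 0.991 × 35.2² = 613.9 Pa.
CL = W/(q·S) = 5218.9 / (613.9 × 11) = 0.7728.
CD = 0.0142 + 0.0276 × 0.7728² = 0.03068.
D = q·S·CD = 613.9 × 11 × 0.03068 = 207.2 N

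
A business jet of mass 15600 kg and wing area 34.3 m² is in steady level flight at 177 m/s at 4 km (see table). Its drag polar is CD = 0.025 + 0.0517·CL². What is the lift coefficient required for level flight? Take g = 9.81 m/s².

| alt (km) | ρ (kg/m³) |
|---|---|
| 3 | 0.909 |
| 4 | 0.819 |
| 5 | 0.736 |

At 4 km, from the table: ρ = 0.819 kg/m³.
In steady level flight, lift balances weight: W = mg = 15600 × 9.81 = 1.5304×10^5 N.
Dynamic pressure q = 0.5 × 0.819 × 177² = 12830 Pa.
CL = 2W/(ρv²S) = 2×1.5304×10^5/(0.819×177²×34.3) = 0.3478.

CL = 0.348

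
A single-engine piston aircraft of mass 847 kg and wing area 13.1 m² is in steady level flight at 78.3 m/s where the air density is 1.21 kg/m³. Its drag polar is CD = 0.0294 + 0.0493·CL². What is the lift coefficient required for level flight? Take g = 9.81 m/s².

CL = 0.171

Weight W = mg = 847 × 9.81 = 8309.1 N; in level flight L = W.
q = ½ρv² = ½ × 1.21 × 78.3² = 3709 Pa.
CL = W/(q·S) = 8309.1 / (3709 × 13.1) = 0.171.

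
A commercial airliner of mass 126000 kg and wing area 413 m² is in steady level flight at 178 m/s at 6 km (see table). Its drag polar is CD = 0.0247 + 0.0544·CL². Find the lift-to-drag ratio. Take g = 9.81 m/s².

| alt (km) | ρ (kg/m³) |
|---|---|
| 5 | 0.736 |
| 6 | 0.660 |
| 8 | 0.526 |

At 6 km, from the table: ρ = 0.660 kg/m³.
Level flight ⇒ L = W = m·g = 126000 × 9.81 = 1.2361×10^6 N.
q = ½ρv² = ½ × 0.66 × 178² = 10460 Pa.
CL = W/(q·S) = 1.2361×10^6 / (10460 × 413) = 0.2862.
CD = 0.0247 + 0.0544 × 0.2862² = 0.02916.
L/D = CL/CD = 0.2862 / 0.02916 = 9.82

L/D = 9.82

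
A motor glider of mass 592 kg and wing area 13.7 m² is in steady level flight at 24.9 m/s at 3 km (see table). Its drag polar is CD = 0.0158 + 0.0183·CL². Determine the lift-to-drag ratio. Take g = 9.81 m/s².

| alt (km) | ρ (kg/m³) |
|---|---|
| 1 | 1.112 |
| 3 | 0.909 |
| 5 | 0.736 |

L/D = 26.3

At 3 km, from the table: ρ = 0.909 kg/m³.
In steady level flight, lift balances weight: W = mg = 592 × 9.81 = 5807.5 N.
q = ½ρv² = ½ × 0.909 × 24.9² = 281.8 Pa.
CL = 2W/(ρv²S) = 2×5807.5/(0.909×24.9²×13.7) = 1.504.
CD = 0.0158 + 0.0183 × 1.504² = 0.05721.
L/D = CL/CD = 1.504 / 0.05721 = 26.3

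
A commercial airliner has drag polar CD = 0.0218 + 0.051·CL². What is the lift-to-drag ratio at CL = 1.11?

L/D = 13.1

CD = 0.0218 + 0.051 × 1.11² = 0.08464
L/D = CL/CD = 1.11 / 0.08464 = 13.1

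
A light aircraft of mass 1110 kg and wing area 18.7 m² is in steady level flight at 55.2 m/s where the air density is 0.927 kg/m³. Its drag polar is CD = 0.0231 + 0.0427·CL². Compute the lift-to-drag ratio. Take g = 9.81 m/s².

Weight W = mg = 1110 × 9.81 = 10889 N; in level flight L = W.
Dynamic pressure q = 0.5 × 0.927 × 55.2² = 1412 Pa.
CL = W/(q·S) = 10889 / (1412 × 18.7) = 0.4123.
CD = 0.0231 + 0.0427 × 0.4123² = 0.03036.
L/D = CL/CD = 0.4123 / 0.03036 = 13.6

L/D = 13.6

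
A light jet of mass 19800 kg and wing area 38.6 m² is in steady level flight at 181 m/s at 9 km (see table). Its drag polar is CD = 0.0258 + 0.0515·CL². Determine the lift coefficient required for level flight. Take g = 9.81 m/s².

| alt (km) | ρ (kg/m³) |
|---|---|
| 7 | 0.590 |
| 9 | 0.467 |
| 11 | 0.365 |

At 9 km, from the table: ρ = 0.467 kg/m³.
Level flight ⇒ L = W = m·g = 19800 × 9.81 = 1.9424×10^5 N.
q = ½ρv² = ½ × 0.467 × 181² = 7650 Pa.
Required CL = L/(qS) = 1.9424×10^5/(7650·38.6) = 0.6578.

CL = 0.658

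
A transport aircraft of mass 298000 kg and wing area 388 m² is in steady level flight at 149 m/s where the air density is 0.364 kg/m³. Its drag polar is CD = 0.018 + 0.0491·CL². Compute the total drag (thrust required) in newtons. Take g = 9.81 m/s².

D = 2.96×10^5 N

Weight W = mg = 298000 × 9.81 = 2.9234×10^6 N; in level flight L = W.
Dynamic pressure q = 0.5 × 0.364 × 149² = 4041 Pa.
Required CL = L/(qS) = 2.9234×10^6/(4041·388) = 1.865.
CD = 0.018 + 0.0491 × 1.865² = 0.1887.
D = q·S·CD = 4041 × 388 × 0.1887 = 2.959×10^5 N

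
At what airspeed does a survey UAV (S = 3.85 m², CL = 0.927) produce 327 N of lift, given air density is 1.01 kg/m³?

v = 13.5 m/s

L = ½ρv²S·CL ⇒ v = √(2L/(ρ·S·CL))
v = √(2 × 327 / (1.01 × 3.85 × 0.927)) = √181.4 = 13.5 m/s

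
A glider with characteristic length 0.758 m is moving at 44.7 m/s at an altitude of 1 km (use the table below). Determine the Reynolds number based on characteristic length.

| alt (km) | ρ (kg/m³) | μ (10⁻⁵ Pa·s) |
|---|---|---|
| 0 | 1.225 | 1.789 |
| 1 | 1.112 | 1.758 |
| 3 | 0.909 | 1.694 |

At 1 km, from the table: ρ = 1.112 kg/m³, μ = 1.758×10⁻⁵ Pa·s.
Re = ρ·v·c/μ = 1.112 × 44.7 × 0.758 / (1.758×10⁻⁵) = 2.14×10^6

Re = 2.14×10^6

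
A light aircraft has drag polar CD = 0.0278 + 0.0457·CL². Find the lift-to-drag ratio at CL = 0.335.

L/D = 10.2

CD = 0.0278 + 0.0457 × 0.335² = 0.03293
L/D = CL/CD = 0.335 / 0.03293 = 10.2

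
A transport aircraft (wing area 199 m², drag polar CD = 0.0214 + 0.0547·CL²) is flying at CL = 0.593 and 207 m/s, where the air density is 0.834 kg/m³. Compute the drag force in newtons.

CD = 0.0214 + 0.0547 × 0.593² = 0.04064
D = ½ρv²S·CD = ½ × 0.834 × 207² × 199 × 0.04064 = 1.44×10^5 N

D = 1.44×10^5 N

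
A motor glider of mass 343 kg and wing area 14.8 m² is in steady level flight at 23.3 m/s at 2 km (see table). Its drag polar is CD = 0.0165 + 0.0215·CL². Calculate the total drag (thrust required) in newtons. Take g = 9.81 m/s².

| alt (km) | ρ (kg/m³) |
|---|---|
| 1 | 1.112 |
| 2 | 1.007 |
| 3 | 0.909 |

At 2 km, from the table: ρ = 1.007 kg/m³.
Weight W = mg = 343 × 9.81 = 3364.8 N; in level flight L = W.
q = ½ρv² = ½ × 1.007 × 23.3² = 273.3 Pa.
CL = W/(q·S) = 3364.8 / (273.3 × 14.8) = 0.8317.
CD = 0.0165 + 0.0215 × 0.8317² = 0.03137.
D = q·S·CD = 273.3 × 14.8 × 0.03137 = 126.9 N

D = 127 N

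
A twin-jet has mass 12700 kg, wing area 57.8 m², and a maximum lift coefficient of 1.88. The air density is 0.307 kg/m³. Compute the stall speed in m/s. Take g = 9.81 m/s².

V_stall = 86.4 m/s

Weight W = mg = 12700 × 9.81 = 1.246×10^5 N.
V_stall = √(2W/(ρ·S·CL,max)) = √(2 × 1.246×10^5 / (0.307 × 57.8 × 1.88))
V_stall = √7469 = 86.4 m/s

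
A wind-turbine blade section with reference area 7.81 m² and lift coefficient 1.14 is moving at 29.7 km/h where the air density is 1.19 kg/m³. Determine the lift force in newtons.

L = 361 N

Convert speed: v = 29.7 km/h ÷ 3.6 = 8.25 m/s.
Dynamic pressure q = ½ρv² = ½ × 1.19 × 8.25² = 40.5 Pa.
L = q·S·CL = 40.5 × 7.81 × 1.14 = 361 N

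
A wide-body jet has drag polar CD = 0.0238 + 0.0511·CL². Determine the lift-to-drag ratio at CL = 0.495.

CD = 0.0238 + 0.0511 × 0.495² = 0.03632
L/D = CL/CD = 0.495 / 0.03632 = 13.6

L/D = 13.6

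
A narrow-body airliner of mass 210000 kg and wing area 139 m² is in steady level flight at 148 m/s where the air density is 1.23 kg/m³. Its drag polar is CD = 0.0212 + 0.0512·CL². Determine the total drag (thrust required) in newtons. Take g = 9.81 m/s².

D = 1.56×10^5 N

Weight W = mg = 210000 × 9.81 = 2.0601×10^6 N; in level flight L = W.
q = ½ρv² = ½ × 1.23 × 148² = 13470 Pa.
Required CL = L/(qS) = 2.0601×10^6/(13470·139) = 1.1.
CD = 0.0212 + 0.0512 × 1.1² = 0.08318.
D = q·S·CD = 13470 × 139 × 0.08318 = 1.557×10^5 N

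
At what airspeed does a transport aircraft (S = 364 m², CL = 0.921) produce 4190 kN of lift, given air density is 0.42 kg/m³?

v = 244 m/s

L = ½ρv²S·CL ⇒ v = √(2L/(ρ·S·CL))
v = √(2 × 4.19×10^6 / (0.42 × 364 × 0.921)) = √59520 = 244 m/s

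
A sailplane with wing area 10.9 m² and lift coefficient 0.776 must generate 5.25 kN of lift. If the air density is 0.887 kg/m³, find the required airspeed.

v = 37.4 m/s

L = ½ρv²S·CL ⇒ v = √(2L/(ρ·S·CL))
v = √(2 × 5250 / (0.887 × 10.9 × 0.776)) = √1400 = 37.4 m/s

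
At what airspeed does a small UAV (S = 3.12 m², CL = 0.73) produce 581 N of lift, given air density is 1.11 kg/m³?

v = 21.4 m/s

L = ½ρv²S·CL ⇒ v = √(2L/(ρ·S·CL))
v = √(2 × 581 / (1.11 × 3.12 × 0.73)) = √459.6 = 21.4 m/s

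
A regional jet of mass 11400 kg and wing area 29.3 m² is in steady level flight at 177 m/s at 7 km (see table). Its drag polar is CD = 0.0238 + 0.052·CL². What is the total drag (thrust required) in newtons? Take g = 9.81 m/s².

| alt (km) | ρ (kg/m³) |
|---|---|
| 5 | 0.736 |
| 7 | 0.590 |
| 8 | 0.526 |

At 7 km, from the table: ρ = 0.590 kg/m³.
Level flight ⇒ L = W = m·g = 11400 × 9.81 = 1.1183×10^5 N.
q = ½ρv² = ½ × 0.59 × 177² = 9242 Pa.
Required CL = L/(qS) = 1.1183×10^5/(9242·29.3) = 0.413.
CD = 0.0238 + 0.052 × 0.413² = 0.03267.
D = q·S·CD = 9242 × 29.3 × 0.03267 = 8847 N

D = 8850 N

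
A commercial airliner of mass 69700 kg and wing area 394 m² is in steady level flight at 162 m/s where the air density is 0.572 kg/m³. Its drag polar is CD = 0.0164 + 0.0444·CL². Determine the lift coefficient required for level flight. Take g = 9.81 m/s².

Weight W = mg = 69700 × 9.81 = 6.8376×10^5 N; in level flight L = W.
Dynamic pressure q = 0.5 × 0.572 × 162² = 7506 Pa.
CL = W/(q·S) = 6.8376×10^5 / (7506 × 394) = 0.2312.

CL = 0.231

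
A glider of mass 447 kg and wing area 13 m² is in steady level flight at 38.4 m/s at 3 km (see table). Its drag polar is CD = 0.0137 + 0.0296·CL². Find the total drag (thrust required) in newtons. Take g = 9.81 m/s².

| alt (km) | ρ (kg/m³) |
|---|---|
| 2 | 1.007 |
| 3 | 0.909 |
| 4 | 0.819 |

D = 185 N

At 3 km, from the table: ρ = 0.909 kg/m³.
In steady level flight, lift balances weight: W = mg = 447 × 9.81 = 4385.1 N.
Dynamic pressure q = 0.5 × 0.909 × 38.4² = 670.2 Pa.
Required CL = L/(qS) = 4385.1/(670.2·13) = 0.5033.
CD = 0.0137 + 0.0296 × 0.5033² = 0.0212.
D = q·S·CD = 670.2 × 13 × 0.0212 = 184.7 N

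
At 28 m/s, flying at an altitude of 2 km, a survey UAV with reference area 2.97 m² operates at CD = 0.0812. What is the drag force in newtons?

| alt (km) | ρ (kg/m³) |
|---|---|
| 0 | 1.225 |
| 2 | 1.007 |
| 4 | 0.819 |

D = 95.2 N

At 2 km, from the table: ρ = 1.007 kg/m³.
Dynamic pressure q = ½ρv² = ½ × 1.007 × 28² = 394.7 Pa.
D = q·S·CD = 394.7 × 2.97 × 0.0812 = 95.2 N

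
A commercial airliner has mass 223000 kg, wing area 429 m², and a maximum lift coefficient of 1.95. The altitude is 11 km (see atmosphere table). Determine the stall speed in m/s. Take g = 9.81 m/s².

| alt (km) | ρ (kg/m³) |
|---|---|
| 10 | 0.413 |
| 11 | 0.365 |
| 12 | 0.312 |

V_stall = 120 m/s

At 11 km, from the table: ρ = 0.365 kg/m³.
Stall occurs when L = W at CL,max. W = mg = 223000 × 9.81 = 2.188×10^6 N.
From L = ½ρV²S·CL,max = W: V_stall = √(2W/(ρSCL,max)) = √(2·2.188×10^6/(0.365·429·1.95))
V_stall = √14330 = 120 m/s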